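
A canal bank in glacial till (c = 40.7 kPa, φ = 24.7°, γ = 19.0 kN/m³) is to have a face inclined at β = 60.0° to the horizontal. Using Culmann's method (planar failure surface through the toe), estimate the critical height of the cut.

H_c = 36.67 m

Culmann's analysis gives the critical failure plane at α_cr = (β + φ)/2 = (60.0 + 24.7)/2 = 42.4°, and the critical height
H_c = (4c/γ) · sinβ cosφ / [1 − cos(β − φ)]
    = (4·40.7/19.0) · sin60.0°·cos24.7° / [1 − cos(35.3°)]
    = 8.568 · 0.8660·0.9085 / [1 − 0.8161]
    = 8.568 · 0.7868 / 0.1839
    = 36.67 m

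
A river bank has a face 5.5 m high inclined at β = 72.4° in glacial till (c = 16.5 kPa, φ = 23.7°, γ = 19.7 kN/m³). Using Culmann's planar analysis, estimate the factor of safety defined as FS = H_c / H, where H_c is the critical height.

H_c = (4c/γ) · sinβ cosφ / [1 − cos(β − φ)]
    = (4·16.5/19.7) · sin72.4°·cos23.7° / [1 − cos48.7°]
    = 3.350 · 0.8728 / 0.3400 = 8.60 m
FS = H_c / H = 8.60 / 5.5 = 1.564

FS = 1.56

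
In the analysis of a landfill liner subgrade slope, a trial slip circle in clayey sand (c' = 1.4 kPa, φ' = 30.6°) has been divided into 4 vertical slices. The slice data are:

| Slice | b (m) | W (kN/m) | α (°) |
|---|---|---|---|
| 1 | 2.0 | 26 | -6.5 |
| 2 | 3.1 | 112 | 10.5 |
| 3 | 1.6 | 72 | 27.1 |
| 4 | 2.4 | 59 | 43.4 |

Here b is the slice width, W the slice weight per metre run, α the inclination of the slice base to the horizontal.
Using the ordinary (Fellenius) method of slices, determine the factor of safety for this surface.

Ordinary method of slices: FS = Σ[c'·Δl_i + (W_i cosα_i)·tanφ'] / Σ W_i sinα_i, with Δl_i = b_i / cosα_i.
Slice 1: Δl = 2.0/cos(-6.5°) = 2.013 m; N'_1 = 26·cos(-6.5°) = 25.8; c'Δl = 2.82; W sinα = -2.9
Slice 2: Δl = 3.1/cos10.5° = 3.153 m; N'_2 = 112·cos10.5° = 110.1; c'Δl = 4.41; W sinα = 20.4
Slice 3: Δl = 1.6/cos27.1° = 1.797 m; N'_3 = 72·cos27.1° = 64.1; c'Δl = 2.52; W sinα = 32.8
Slice 4: Δl = 2.4/cos43.4° = 3.303 m; N'_4 = 59·cos43.4° = 42.9; c'Δl = 4.62; W sinα = 40.5
Σc'Δl = 14.4 kN/m; ΣN' = 242.9 kN/m; ΣW sinα = 90.8 kN/m
Resisting = 14.4 + 242.9·tan30.6° = 14.4 + 143.7 = 158.0 kN/m
FS = 158.0 / 90.8 = 1.740

FS = 1.74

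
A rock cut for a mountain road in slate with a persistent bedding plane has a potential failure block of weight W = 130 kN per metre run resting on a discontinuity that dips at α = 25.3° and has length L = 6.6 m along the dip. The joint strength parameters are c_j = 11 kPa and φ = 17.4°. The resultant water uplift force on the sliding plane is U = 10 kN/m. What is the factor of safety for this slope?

Resolving the block weight along and normal to the plane and applying the Mohr–Coulomb strength on the joint:
N' = W cosα − U = 130·cos25.3° − 10 = 107.5 kN/m
Driving force T = W sinα = 130·sin25.3° = 55.6 kN/m
Resisting force R = c_j·L + N'·tanφ = 11·6.6 + 107.5·tan17.4° = 72.6 + 33.7 = 106.3 kN/m
FS = R / T = 106.3 / 55.6 = 1.913

FS = 1.91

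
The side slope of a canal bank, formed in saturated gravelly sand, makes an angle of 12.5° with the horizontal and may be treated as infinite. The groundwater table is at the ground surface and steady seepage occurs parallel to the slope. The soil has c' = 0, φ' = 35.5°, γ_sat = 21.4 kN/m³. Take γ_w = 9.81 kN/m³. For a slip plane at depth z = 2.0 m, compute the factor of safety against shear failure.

With seepage parallel to the slope and the water table at the surface, the effective normal stress on the slip plane uses the buoyant unit weight γ' = γ_sat − γ_w while the driving shear stress uses γ_sat:
FS = [c' + γ' z cos²β tanφ'] / [γ_sat z sinβ cosβ]
(For c' = 0 this reduces to FS = (γ'/γ_sat)·tanφ'/tanβ.)
γ' = 21.4 − 9.81 = 11.59 kN/m³
Numerator = 0.0 + 11.59·2.0·cos²12.5°·tan35.5° = 0.0 + 11.59·2.0·0.9532·0.7133 = 15.760 kPa
Denominator = 21.4·2.0·sin12.5°·cos12.5° = 21.4·2.0·0.2164·0.9763 = 9.044 kPa
FS = 15.760 / 9.044 = 1.743

FS = 1.74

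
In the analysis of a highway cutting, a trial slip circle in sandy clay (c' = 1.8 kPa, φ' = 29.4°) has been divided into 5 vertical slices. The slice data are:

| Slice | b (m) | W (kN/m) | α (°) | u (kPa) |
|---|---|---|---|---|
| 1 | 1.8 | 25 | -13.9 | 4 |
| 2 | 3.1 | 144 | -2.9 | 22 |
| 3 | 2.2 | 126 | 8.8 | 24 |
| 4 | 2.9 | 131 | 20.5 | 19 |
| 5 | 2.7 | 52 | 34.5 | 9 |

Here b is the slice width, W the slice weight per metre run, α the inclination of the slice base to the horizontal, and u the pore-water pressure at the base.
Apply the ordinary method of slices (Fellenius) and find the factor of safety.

Ordinary method of slices: FS = Σ[c'·Δl_i + (W_i cosα_i − u_i·Δl_i)·tanφ'] / Σ W_i sinα_i, with Δl_i = b_i / cosα_i.
Slice 1: Δl = 1.8/cos(-13.9°) = 1.854 m; N'_1 = 25·cos(-13.9°) − 4·1.854 = 16.9; c'Δl = 3.34; W sinα = -6.0
Slice 2: Δl = 3.1/cos(-2.9°) = 3.104 m; N'_2 = 144·cos(-2.9°) − 22·3.104 = 75.5; c'Δl = 5.59; W sinα = -7.3
Slice 3: Δl = 2.2/cos8.8° = 2.226 m; N'_3 = 126·cos8.8° − 24·2.226 = 71.1; c'Δl = 4.01; W sinα = 19.3
Slice 4: Δl = 2.9/cos20.5° = 3.096 m; N'_4 = 131·cos20.5° − 19·3.096 = 63.9; c'Δl = 5.57; W sinα = 45.9
Slice 5: Δl = 2.7/cos34.5° = 3.276 m; N'_5 = 52·cos34.5° − 9·3.276 = 13.4; c'Δl = 5.90; W sinα = 29.5
Σc'Δl = 24.4 kN/m; ΣN' = 240.7 kN/m; ΣW sinα = 81.3 kN/m
Resisting = 24.4 + 240.7·tan29.4° = 24.4 + 135.6 = 160.0 kN/m
FS = 160.0 / 81.3 = 1.968

FS = 1.97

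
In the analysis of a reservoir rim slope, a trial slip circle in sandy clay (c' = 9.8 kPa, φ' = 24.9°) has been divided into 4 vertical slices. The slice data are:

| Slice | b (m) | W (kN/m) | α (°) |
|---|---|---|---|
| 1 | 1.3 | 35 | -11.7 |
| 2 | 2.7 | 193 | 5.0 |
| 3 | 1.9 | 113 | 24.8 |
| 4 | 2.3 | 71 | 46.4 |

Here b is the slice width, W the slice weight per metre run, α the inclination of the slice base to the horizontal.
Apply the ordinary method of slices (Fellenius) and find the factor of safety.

FS = 2.47

Ordinary method of slices: FS = Σ[c'·Δl_i + (W_i cosα_i)·tanφ'] / Σ W_i sinα_i, with Δl_i = b_i / cosα_i.
Slice 1: Δl = 1.3/cos(-11.7°) = 1.328 m; N'_1 = 35·cos(-11.7°) = 34.3; c'Δl = 13.01; W sinα = -7.1
Slice 2: Δl = 2.7/cos5.0° = 2.710 m; N'_2 = 193·cos5.0° = 192.3; c'Δl = 26.56; W sinα = 16.8
Slice 3: Δl = 1.9/cos24.8° = 2.093 m; N'_3 = 113·cos24.8° = 102.6; c'Δl = 20.51; W sinα = 47.4
Slice 4: Δl = 2.3/cos46.4° = 3.335 m; N'_4 = 71·cos46.4° = 49.0; c'Δl = 32.68; W sinα = 51.4
Σc'Δl = 92.8 kN/m; ΣN' = 378.1 kN/m; ΣW sinα = 108.5 kN/m
Resisting = 92.8 + 378.1·tan24.9° = 92.8 + 175.5 = 268.3 kN/m
FS = 268.3 / 108.5 = 2.472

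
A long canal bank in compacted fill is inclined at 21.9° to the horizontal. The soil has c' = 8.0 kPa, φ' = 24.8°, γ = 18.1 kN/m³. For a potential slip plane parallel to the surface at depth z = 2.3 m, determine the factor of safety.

For an infinite slope with a slip plane parallel to the surface (no pore pressure): FS = [c' + γz cos²β tanφ'] / [γz sinβ cosβ].
γz = 18.1·2.3 = 41.63 kN/m²
Numerator = 8.0 + 41.63·cos²21.9°·tan24.8° = 8.0 + 41.63·0.8609·0.4621 = 24.560 kPa
Denominator = 41.63·sin21.9°·cos21.9° = 41.63·0.3730·0.9278 = 14.407 kPa
FS = 24.560 / 14.407 = 1.705

FS = 1.70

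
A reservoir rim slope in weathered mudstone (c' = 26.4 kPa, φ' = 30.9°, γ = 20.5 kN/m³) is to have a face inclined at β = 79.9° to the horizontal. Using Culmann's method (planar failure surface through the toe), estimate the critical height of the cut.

H_c = 12.65 m

Culmann's analysis gives the critical failure plane at α_cr = (β + φ')/2 = (79.9 + 30.9)/2 = 55.4°, and the critical height
H_c = (4c'/γ) · sinβ cosφ' / [1 − cos(β − φ')]
    = (4·26.4/20.5) · sin79.9°·cos30.9° / [1 − cos(49.0°)]
    = 5.151 · 0.9845·0.8581 / [1 − 0.6561]
    = 5.151 · 0.8448 / 0.3439
    = 12.65 m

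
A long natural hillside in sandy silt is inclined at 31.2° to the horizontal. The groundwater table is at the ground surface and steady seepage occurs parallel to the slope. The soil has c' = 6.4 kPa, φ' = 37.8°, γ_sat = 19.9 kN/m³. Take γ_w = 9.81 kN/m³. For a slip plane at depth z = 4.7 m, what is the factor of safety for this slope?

With seepage parallel to the slope and the water table at the surface, the effective normal stress on the slip plane uses the buoyant unit weight γ' = γ_sat − γ_w while the driving shear stress uses γ_sat:
FS = [c' + γ' z cos²β tanφ'] / [γ_sat z sinβ cosβ]
γ' = 19.9 − 9.81 = 10.09 kN/m³
Numerator = 6.4 + 10.09·4.7·cos²31.2°·tan37.8° = 6.4 + 10.09·4.7·0.7316·0.7757 = 33.314 kPa
Denominator = 19.9·4.7·sin31.2°·cos31.2° = 19.9·4.7·0.5180·0.8554 = 41.443 kPa
FS = 33.314 / 41.443 = 0.804

FS = 0.80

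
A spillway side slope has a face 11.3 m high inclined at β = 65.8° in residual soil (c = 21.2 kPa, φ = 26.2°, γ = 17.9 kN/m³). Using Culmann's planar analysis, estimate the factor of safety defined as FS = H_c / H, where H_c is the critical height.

H_c = (4c/γ) · sinβ cosφ / [1 − cos(β − φ)]
    = (4·21.2/17.9) · sin65.8°·cos26.2° / [1 − cos39.6°]
    = 4.737 · 0.8184 / 0.2295 = 16.89 m
FS = H_c / H = 16.89 / 11.3 = 1.495

FS = 1.50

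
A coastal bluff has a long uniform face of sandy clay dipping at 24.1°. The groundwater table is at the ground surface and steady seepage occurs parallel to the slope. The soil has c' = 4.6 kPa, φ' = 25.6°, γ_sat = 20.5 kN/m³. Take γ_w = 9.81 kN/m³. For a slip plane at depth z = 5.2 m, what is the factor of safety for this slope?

With seepage parallel to the slope and the water table at the surface, the effective normal stress on the slip plane uses the buoyant unit weight γ' = γ_sat − γ_w while the driving shear stress uses γ_sat:
FS = [c' + γ' z cos²β tanφ'] / [γ_sat z sinβ cosβ]
γ' = 20.5 − 9.81 = 10.69 kN/m³
Numerator = 4.6 + 10.69·5.2·cos²24.1°·tan25.6° = 4.6 + 10.69·5.2·0.8333·0.4791 = 26.793 kPa
Denominator = 20.5·5.2·sin24.1°·cos24.1° = 20.5·5.2·0.4083·0.9128 = 39.734 kPa
FS = 26.793 / 39.734 = 0.674

FS = 0.67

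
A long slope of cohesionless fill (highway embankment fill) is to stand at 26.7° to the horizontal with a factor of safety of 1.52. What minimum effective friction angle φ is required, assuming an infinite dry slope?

FS = tanφ/tanβ ⇒ tanφ = FS · tanβ = 1.52 · tan26.7° = 0.7645
φ = arctan(0.7645) = 37.40°

φ = 37.4°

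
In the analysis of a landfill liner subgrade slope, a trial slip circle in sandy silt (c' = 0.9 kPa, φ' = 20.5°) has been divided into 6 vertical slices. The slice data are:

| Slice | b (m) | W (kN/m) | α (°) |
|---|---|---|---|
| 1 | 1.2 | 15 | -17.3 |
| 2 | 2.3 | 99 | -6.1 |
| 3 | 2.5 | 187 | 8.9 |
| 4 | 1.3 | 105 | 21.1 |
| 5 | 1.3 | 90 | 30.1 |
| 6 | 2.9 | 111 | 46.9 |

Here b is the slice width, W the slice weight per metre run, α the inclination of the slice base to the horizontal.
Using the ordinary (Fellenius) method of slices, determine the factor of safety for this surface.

FS = 1.22

Ordinary method of slices: FS = Σ[c'·Δl_i + (W_i cosα_i)·tanφ'] / Σ W_i sinα_i, with Δl_i = b_i / cosα_i.
Slice 1: Δl = 1.2/cos(-17.3°) = 1.257 m; N'_1 = 15·cos(-17.3°) = 14.3; c'Δl = 1.13; W sinα = -4.5
Slice 2: Δl = 2.3/cos(-6.1°) = 2.313 m; N'_2 = 99·cos(-6.1°) = 98.4; c'Δl = 2.08; W sinα = -10.5
Slice 3: Δl = 2.5/cos8.9° = 2.530 m; N'_3 = 187·cos8.9° = 184.7; c'Δl = 2.28; W sinα = 28.9
Slice 4: Δl = 1.3/cos21.1° = 1.393 m; N'_4 = 105·cos21.1° = 98.0; c'Δl = 1.25; W sinα = 37.8
Slice 5: Δl = 1.3/cos30.1° = 1.503 m; N'_5 = 90·cos30.1° = 77.9; c'Δl = 1.35; W sinα = 45.1
Slice 6: Δl = 2.9/cos46.9° = 4.244 m; N'_6 = 111·cos46.9° = 75.8; c'Δl = 3.82; W sinα = 81.0
Σc'Δl = 11.9 kN/m; ΣN' = 549.2 kN/m; ΣW sinα = 177.9 kN/m
Resisting = 11.9 + 549.2·tan20.5° = 11.9 + 205.3 = 217.2 kN/m
FS = 217.2 / 177.9 = 1.221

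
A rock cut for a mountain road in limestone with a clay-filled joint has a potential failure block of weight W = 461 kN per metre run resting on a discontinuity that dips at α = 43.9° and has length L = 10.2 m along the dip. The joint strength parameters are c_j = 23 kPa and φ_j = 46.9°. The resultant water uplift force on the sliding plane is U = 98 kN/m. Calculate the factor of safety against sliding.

FS = 1.52

Resolving the block weight along and normal to the plane and applying the Mohr–Coulomb strength on the joint:
N' = W cosα − U = 461·cos43.9° − 98 = 234.2 kN/m
Driving force T = W sinα = 461·sin43.9° = 319.7 kN/m
Resisting force R = c_j·L + N'·tanφ_j = 23·10.2 + 234.2·tan46.9° = 234.6 + 250.2 = 484.8 kN/m
FS = R / T = 484.8 / 319.7 = 1.517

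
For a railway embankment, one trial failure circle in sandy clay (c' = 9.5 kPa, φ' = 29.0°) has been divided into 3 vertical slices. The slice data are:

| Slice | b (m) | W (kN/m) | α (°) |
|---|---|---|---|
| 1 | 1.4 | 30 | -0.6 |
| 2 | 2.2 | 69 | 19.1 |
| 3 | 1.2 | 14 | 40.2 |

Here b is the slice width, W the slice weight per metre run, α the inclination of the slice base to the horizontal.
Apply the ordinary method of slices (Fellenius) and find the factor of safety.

Ordinary method of slices: FS = Σ[c'·Δl_i + (W_i cosα_i)·tanφ'] / Σ W_i sinα_i, with Δl_i = b_i / cosα_i.
Slice 1: Δl = 1.4/cos(-0.6°) = 1.400 m; N'_1 = 30·cos(-0.6°) = 30.0; c'Δl = 13.30; W sinα = -0.3
Slice 2: Δl = 2.2/cos19.1° = 2.328 m; N'_2 = 69·cos19.1° = 65.2; c'Δl = 22.12; W sinα = 22.6
Slice 3: Δl = 1.2/cos40.2° = 1.571 m; N'_3 = 14·cos40.2° = 10.7; c'Δl = 14.93; W sinα = 9.0
Σc'Δl = 50.3 kN/m; ΣN' = 105.9 kN/m; ΣW sinα = 31.3 kN/m
Resisting = 50.3 + 105.9·tan29.0° = 50.3 + 58.7 = 109.0 kN/m
FS = 109.0 / 31.3 = 3.484

FS = 3.48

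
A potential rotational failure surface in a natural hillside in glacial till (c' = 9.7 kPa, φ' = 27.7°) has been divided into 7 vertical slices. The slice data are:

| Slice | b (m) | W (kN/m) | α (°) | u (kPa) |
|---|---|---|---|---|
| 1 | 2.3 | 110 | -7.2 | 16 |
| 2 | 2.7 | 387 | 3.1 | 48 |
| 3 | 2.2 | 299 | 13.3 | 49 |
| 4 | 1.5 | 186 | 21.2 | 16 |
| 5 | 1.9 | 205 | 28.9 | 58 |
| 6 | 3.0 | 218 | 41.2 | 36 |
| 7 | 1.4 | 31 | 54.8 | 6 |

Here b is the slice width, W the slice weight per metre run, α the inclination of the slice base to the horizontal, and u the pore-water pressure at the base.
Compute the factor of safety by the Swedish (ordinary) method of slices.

FS = 1.35

Ordinary method of slices: FS = Σ[c'·Δl_i + (W_i cosα_i − u_i·Δl_i)·tanφ'] / Σ W_i sinα_i, with Δl_i = b_i / cosα_i.
Slice 1: Δl = 2.3/cos(-7.2°) = 2.318 m; N'_1 = 110·cos(-7.2°) − 16·2.318 = 72.0; c'Δl = 22.49; W sinα = -13.8
Slice 2: Δl = 2.7/cos3.1° = 2.704 m; N'_2 = 387·cos3.1° − 48·2.704 = 256.6; c'Δl = 26.23; W sinα = 20.9
Slice 3: Δl = 2.2/cos13.3° = 2.261 m; N'_3 = 299·cos13.3° − 49·2.261 = 180.2; c'Δl = 21.93; W sinα = 68.8
Slice 4: Δl = 1.5/cos21.2° = 1.609 m; N'_4 = 186·cos21.2° − 16·1.609 = 147.7; c'Δl = 15.61; W sinα = 67.3
Slice 5: Δl = 1.9/cos28.9° = 2.170 m; N'_5 = 205·cos28.9° − 58·2.170 = 53.6; c'Δl = 21.05; W sinα = 99.1
Slice 6: Δl = 3.0/cos41.2° = 3.987 m; N'_6 = 218·cos41.2° − 36·3.987 = 20.5; c'Δl = 38.68; W sinα = 143.6
Slice 7: Δl = 1.4/cos54.8° = 2.429 m; N'_7 = 31·cos54.8° − 6·2.429 = 3.3; c'Δl = 23.56; W sinα = 25.3
Σc'Δl = 169.5 kN/m; ΣN' = 733.9 kN/m; ΣW sinα = 411.2 kN/m
Resisting = 169.5 + 733.9·tan27.7° = 169.5 + 385.3 = 554.9 kN/m
FS = 554.9 / 411.2 = 1.349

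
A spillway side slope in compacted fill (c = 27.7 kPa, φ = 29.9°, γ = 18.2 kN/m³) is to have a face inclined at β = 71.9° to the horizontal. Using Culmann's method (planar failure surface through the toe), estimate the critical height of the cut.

Culmann's analysis gives the critical failure plane at α_cr = (β + φ)/2 = (71.9 + 29.9)/2 = 50.9°, and the critical height
H_c = (4c/γ) · sinβ cosφ / [1 − cos(β − φ)]
    = (4·27.7/18.2) · sin71.9°·cos29.9° / [1 − cos(42.0°)]
    = 6.088 · 0.9505·0.8669 / [1 − 0.7431]
    = 6.088 · 0.8240 / 0.2569
    = 19.53 m

H_c = 19.53 m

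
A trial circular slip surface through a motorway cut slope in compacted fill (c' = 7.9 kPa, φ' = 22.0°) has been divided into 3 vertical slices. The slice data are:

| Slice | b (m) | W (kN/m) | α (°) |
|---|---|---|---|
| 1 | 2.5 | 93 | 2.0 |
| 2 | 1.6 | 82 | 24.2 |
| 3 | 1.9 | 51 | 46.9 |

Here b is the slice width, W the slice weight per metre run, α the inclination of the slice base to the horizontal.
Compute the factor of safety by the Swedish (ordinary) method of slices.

FS = 1.85

Ordinary method of slices: FS = Σ[c'·Δl_i + (W_i cosα_i)·tanφ'] / Σ W_i sinα_i, with Δl_i = b_i / cosα_i.
Slice 1: Δl = 2.5/cos2.0° = 2.502 m; N'_1 = 93·cos2.0° = 92.9; c'Δl = 19.76; W sinα = 3.2
Slice 2: Δl = 1.6/cos24.2° = 1.754 m; N'_2 = 82·cos24.2° = 74.8; c'Δl = 13.86; W sinα = 33.6
Slice 3: Δl = 1.9/cos46.9° = 2.781 m; N'_3 = 51·cos46.9° = 34.8; c'Δl = 21.97; W sinα = 37.2
Σc'Δl = 55.6 kN/m; ΣN' = 202.6 kN/m; ΣW sinα = 74.1 kN/m
Resisting = 55.6 + 202.6·tan22.0° = 55.6 + 81.8 = 137.4 kN/m
FS = 137.4 / 74.1 = 1.855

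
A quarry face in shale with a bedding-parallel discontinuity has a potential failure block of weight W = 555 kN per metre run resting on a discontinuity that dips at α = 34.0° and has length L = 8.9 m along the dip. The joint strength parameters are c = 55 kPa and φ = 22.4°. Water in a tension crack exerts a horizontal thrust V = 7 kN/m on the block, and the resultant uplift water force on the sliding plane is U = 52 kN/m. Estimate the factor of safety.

Resolving the block weight along and normal to the plane and applying the Mohr–Coulomb strength on the joint:
N' = W cosα − U − V sinα = 555·cos34.0° − 52 − 7·sin34.0° = 404.2 kN/m
Driving force T = W sinα + V cosα = 555·sin34.0° + 7·cos34.0° = 316.2 kN/m
Resisting force R = c·L + N'·tanφ = 55·8.9 + 404.2·tan22.4° = 489.5 + 166.6 = 656.1 kN/m
FS = R / T = 656.1 / 316.2 = 2.075

FS = 2.08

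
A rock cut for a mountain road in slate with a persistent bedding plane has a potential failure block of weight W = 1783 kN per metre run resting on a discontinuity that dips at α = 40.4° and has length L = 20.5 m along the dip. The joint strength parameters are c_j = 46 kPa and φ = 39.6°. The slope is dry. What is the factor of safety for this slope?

Resolving the block weight along and normal to the plane and applying the Mohr–Coulomb strength on the joint:
N' = W cosα = 1783·cos40.4° = 1357.8 kN/m
Driving force T = W sinα = 1783·sin40.4° = 1155.6 kN/m
Resisting force R = c_j·L + N'·tanφ = 46·20.5 + 1357.8·tan39.6° = 943.0 + 1123.3 = 2066.3 kN/m
FS = R / T = 2066.3 / 1155.6 = 1.788

FS = 1.79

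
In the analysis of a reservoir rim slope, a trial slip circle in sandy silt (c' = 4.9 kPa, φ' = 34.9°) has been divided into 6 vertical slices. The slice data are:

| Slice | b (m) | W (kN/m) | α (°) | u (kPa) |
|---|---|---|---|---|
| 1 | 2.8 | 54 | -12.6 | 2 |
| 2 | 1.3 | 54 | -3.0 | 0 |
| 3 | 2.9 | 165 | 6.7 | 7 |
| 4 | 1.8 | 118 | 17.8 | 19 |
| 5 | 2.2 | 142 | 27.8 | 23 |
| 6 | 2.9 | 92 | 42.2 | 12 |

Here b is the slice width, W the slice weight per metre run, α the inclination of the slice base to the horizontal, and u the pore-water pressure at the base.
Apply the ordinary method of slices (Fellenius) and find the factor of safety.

FS = 2.14

Ordinary method of slices: FS = Σ[c'·Δl_i + (W_i cosα_i − u_i·Δl_i)·tanφ'] / Σ W_i sinα_i, with Δl_i = b_i / cosα_i.
Slice 1: Δl = 2.8/cos(-12.6°) = 2.869 m; N'_1 = 54·cos(-12.6°) − 2·2.869 = 47.0; c'Δl = 14.06; W sinα = -11.8
Slice 2: Δl = 1.3/cos(-3.0°) = 1.302 m; N'_2 = 54·cos(-3.0°) − 0·1.302 = 53.9; c'Δl = 6.38; W sinα = -2.8
Slice 3: Δl = 2.9/cos6.7° = 2.920 m; N'_3 = 165·cos6.7° − 7·2.920 = 143.4; c'Δl = 14.31; W sinα = 19.3
Slice 4: Δl = 1.8/cos17.8° = 1.890 m; N'_4 = 118·cos17.8° − 19·1.890 = 76.4; c'Δl = 9.26; W sinα = 36.1
Slice 5: Δl = 2.2/cos27.8° = 2.487 m; N'_5 = 142·cos27.8° − 23·2.487 = 68.4; c'Δl = 12.19; W sinα = 66.2
Slice 6: Δl = 2.9/cos42.2° = 3.915 m; N'_6 = 92·cos42.2° − 12·3.915 = 21.2; c'Δl = 19.18; W sinα = 61.8
Σc'Δl = 75.4 kN/m; ΣN' = 410.3 kN/m; ΣW sinα = 168.7 kN/m
Resisting = 75.4 + 410.3·tan34.9° = 75.4 + 286.3 = 361.6 kN/m
FS = 361.6 / 168.7 = 2.143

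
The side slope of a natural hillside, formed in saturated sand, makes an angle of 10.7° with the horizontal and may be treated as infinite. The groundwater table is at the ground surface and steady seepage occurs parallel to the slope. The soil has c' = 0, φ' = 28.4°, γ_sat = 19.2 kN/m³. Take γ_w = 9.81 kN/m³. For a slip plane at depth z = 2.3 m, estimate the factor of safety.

FS = 1.40

With seepage parallel to the slope and the water table at the surface, the effective normal stress on the slip plane uses the buoyant unit weight γ' = γ_sat − γ_w while the driving shear stress uses γ_sat:
FS = [c' + γ' z cos²β tanφ'] / [γ_sat z sinβ cosβ]
(For c' = 0 this reduces to FS = (γ'/γ_sat)·tanφ'/tanβ.)
γ' = 19.2 − 9.81 = 9.39 kN/m³
Numerator = 0.0 + 9.39·2.3·cos²10.7°·tan28.4° = 0.0 + 9.39·2.3·0.9655·0.5407 = 11.275 kPa
Denominator = 19.2·2.3·sin10.7°·cos10.7° = 19.2·2.3·0.1857·0.9826 = 8.056 kPa
FS = 11.275 / 8.056 = 1.399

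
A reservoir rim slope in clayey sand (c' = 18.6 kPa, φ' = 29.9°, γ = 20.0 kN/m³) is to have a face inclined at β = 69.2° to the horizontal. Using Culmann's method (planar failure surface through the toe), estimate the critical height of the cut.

Culmann's analysis gives the critical failure plane at α_cr = (β + φ')/2 = (69.2 + 29.9)/2 = 49.5°, and the critical height
H_c = (4c'/γ) · sinβ cosφ' / [1 − cos(β − φ')]
    = (4·18.6/20.0) · sin69.2°·cos29.9° / [1 − cos(39.3°)]
    = 3.720 · 0.9348·0.8669 / [1 − 0.7738]
    = 3.720 · 0.8104 / 0.2262
    = 13.33 m

H_c = 13.33 m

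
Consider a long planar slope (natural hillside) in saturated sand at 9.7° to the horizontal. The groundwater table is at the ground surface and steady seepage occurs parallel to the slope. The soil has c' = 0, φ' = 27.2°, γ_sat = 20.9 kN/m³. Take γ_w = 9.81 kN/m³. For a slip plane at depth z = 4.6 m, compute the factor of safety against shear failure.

FS = 1.60

With seepage parallel to the slope and the water table at the surface, the effective normal stress on the slip plane uses the buoyant unit weight γ' = γ_sat − γ_w while the driving shear stress uses γ_sat:
FS = [c' + γ' z cos²β tanφ'] / [γ_sat z sinβ cosβ]
(For c' = 0 this reduces to FS = (γ'/γ_sat)·tanφ'/tanβ.)
γ' = 20.9 − 9.81 = 11.09 kN/m³
Numerator = 0.0 + 11.09·4.6·cos²9.7°·tan27.2° = 0.0 + 11.09·4.6·0.9716·0.5139 = 25.473 kPa
Denominator = 20.9·4.6·sin9.7°·cos9.7° = 20.9·4.6·0.1685·0.9857 = 15.967 kPa
FS = 25.473 / 15.967 = 1.595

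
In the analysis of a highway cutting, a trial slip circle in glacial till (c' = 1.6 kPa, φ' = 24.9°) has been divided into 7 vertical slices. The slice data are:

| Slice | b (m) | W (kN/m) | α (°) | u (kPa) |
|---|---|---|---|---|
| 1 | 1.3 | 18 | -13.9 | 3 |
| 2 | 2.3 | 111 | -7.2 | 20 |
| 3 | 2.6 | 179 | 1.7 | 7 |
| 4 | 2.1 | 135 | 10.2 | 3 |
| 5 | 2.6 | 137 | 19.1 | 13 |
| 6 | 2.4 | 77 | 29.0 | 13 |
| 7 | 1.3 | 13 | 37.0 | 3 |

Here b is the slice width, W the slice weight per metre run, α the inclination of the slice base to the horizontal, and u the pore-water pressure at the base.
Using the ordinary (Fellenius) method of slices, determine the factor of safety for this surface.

Ordinary method of slices: FS = Σ[c'·Δl_i + (W_i cosα_i − u_i·Δl_i)·tanφ'] / Σ W_i sinα_i, with Δl_i = b_i / cosα_i.
Slice 1: Δl = 1.3/cos(-13.9°) = 1.339 m; N'_1 = 18·cos(-13.9°) − 3·1.339 = 13.5; c'Δl = 2.14; W sinα = -4.3
Slice 2: Δl = 2.3/cos(-7.2°) = 2.318 m; N'_2 = 111·cos(-7.2°) − 20·2.318 = 63.8; c'Δl = 3.71; W sinα = -13.9
Slice 3: Δl = 2.6/cos1.7° = 2.601 m; N'_3 = 179·cos1.7° − 7·2.601 = 160.7; c'Δl = 4.16; W sinα = 5.3
Slice 4: Δl = 2.1/cos10.2° = 2.134 m; N'_4 = 135·cos10.2° − 3·2.134 = 126.5; c'Δl = 3.41; W sinα = 23.9
Slice 5: Δl = 2.6/cos19.1° = 2.751 m; N'_5 = 137·cos19.1° − 13·2.751 = 93.7; c'Δl = 4.40; W sinα = 44.8
Slice 6: Δl = 2.4/cos29.0° = 2.744 m; N'_6 = 77·cos29.0° − 13·2.744 = 31.7; c'Δl = 4.39; W sinα = 37.3
Slice 7: Δl = 1.3/cos37.0° = 1.628 m; N'_7 = 13·cos37.0° − 3·1.628 = 5.5; c'Δl = 2.60; W sinα = 7.8
Σc'Δl = 24.8 kN/m; ΣN' = 495.3 kN/m; ΣW sinα = 101.0 kN/m
Resisting = 24.8 + 495.3·tan24.9° = 24.8 + 229.9 = 254.7 kN/m
FS = 254.7 / 101.0 = 2.523

FS = 2.52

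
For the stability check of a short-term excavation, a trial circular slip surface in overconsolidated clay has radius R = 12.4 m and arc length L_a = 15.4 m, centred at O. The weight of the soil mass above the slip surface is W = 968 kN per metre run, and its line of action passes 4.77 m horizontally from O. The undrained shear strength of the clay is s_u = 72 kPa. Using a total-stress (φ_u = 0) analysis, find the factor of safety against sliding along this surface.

FS = 2.98

Taking moments about the centre O, the resisting moment is provided by the undrained shear strength acting along the arc:
M_R = s_u·L_a·R = 72·15.40·12.4 = 13749.1 kN·m/m
M_D = W·d = 968·4.77 = 4617.4 kN·m/m
FS = M_R / M_D = 13749.1 / 4617.4 = 2.978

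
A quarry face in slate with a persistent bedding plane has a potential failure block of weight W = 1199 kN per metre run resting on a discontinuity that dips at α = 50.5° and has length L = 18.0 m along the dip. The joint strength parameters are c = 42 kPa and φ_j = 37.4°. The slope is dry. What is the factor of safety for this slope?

FS = 1.45

Resolving the block weight along and normal to the plane and applying the Mohr–Coulomb strength on the joint:
N' = W cosα = 1199·cos50.5° = 762.7 kN/m
Driving force T = W sinα = 1199·sin50.5° = 925.2 kN/m
Resisting force R = c·L + N'·tanφ_j = 42·18.0 + 762.7·tan37.4° = 756.0 + 583.1 = 1339.1 kN/m
FS = R / T = 1339.1 / 925.2 = 1.447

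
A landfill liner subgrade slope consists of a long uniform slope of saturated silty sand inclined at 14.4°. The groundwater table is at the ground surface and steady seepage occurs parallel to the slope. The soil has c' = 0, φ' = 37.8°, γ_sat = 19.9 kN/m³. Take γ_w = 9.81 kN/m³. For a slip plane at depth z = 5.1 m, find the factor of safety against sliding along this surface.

FS = 1.53

With seepage parallel to the slope and the water table at the surface, the effective normal stress on the slip plane uses the buoyant unit weight γ' = γ_sat − γ_w while the driving shear stress uses γ_sat:
FS = [c' + γ' z cos²β tanφ'] / [γ_sat z sinβ cosβ]
(For c' = 0 this reduces to FS = (γ'/γ_sat)·tanφ'/tanβ.)
γ' = 19.9 − 9.81 = 10.09 kN/m³
Numerator = 0.0 + 10.09·5.1·cos²14.4°·tan37.8° = 0.0 + 10.09·5.1·0.9382·0.7757 = 37.447 kPa
Denominator = 19.9·5.1·sin14.4°·cos14.4° = 19.9·5.1·0.2487·0.9686 = 24.447 kPa
FS = 37.447 / 24.447 = 1.532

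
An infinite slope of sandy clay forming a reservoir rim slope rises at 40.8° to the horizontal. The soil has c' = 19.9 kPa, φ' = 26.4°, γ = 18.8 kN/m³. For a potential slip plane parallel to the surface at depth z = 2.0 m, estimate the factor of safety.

FS = 1.65

For an infinite slope with a slip plane parallel to the surface (no pore pressure): FS = [c' + γz cos²β tanφ'] / [γz sinβ cosβ].
γz = 18.8·2.0 = 37.60 kN/m²
Numerator = 19.9 + 37.60·cos²40.8°·tan26.4° = 19.9 + 37.60·0.5730·0.4964 = 30.596 kPa
Denominator = 37.60·sin40.8°·cos40.8° = 37.60·0.6534·0.7570 = 18.598 kPa
FS = 30.596 / 18.598 = 1.645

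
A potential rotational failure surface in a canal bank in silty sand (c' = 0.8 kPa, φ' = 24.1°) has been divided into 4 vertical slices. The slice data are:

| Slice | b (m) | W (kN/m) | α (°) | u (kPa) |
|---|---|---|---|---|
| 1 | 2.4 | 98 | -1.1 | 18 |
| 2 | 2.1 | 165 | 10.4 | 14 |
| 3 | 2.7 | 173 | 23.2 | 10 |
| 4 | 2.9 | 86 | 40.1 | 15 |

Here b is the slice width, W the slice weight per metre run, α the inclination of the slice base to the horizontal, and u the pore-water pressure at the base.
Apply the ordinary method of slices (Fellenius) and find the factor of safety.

FS = 1.02

Ordinary method of slices: FS = Σ[c'·Δl_i + (W_i cosα_i − u_i·Δl_i)·tanφ'] / Σ W_i sinα_i, with Δl_i = b_i / cosα_i.
Slice 1: Δl = 2.4/cos(-1.1°) = 2.400 m; N'_1 = 98·cos(-1.1°) − 18·2.400 = 54.8; c'Δl = 1.92; W sinα = -1.9
Slice 2: Δl = 2.1/cos10.4° = 2.135 m; N'_2 = 165·cos10.4° − 14·2.135 = 132.4; c'Δl = 1.71; W sinα = 29.8
Slice 3: Δl = 2.7/cos23.2° = 2.938 m; N'_3 = 173·cos23.2° − 10·2.938 = 129.6; c'Δl = 2.35; W sinα = 68.2
Slice 4: Δl = 2.9/cos40.1° = 3.791 m; N'_4 = 86·cos40.1° − 15·3.791 = 8.9; c'Δl = 3.03; W sinα = 55.4
Σc'Δl = 9.0 kN/m; ΣN' = 325.7 kN/m; ΣW sinα = 151.5 kN/m
Resisting = 9.0 + 325.7·tan24.1° = 9.0 + 145.7 = 154.7 kN/m
FS = 154.7 / 151.5 = 1.022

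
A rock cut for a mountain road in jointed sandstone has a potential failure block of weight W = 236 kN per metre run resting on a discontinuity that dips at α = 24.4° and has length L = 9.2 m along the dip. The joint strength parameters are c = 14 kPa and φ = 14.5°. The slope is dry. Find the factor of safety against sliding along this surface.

Resolving the block weight along and normal to the plane and applying the Mohr–Coulomb strength on the joint:
N' = W cosα = 236·cos24.4° = 214.9 kN/m
Driving force T = W sinα = 236·sin24.4° = 97.5 kN/m
Resisting force R = c·L + N'·tanφ = 14·9.2 + 214.9·tan14.5° = 128.8 + 55.6 = 184.4 kN/m
FS = R / T = 184.4 / 97.5 = 1.891

FS = 1.89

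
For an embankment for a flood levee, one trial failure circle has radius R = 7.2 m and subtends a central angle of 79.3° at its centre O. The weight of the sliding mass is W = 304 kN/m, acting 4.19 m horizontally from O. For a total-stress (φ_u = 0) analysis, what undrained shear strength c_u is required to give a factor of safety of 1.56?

c_u = 27.7 kPa

FS = c_u·L_a·R / (W·d), so c_u = FS·W·d / (L_a·R).
Arc length L_a = R·θ = 7.2·(79.3°·π/180) = 7.2·1.3840 = 9.97 m
c_u = 1.56·304·4.19 / (9.97·7.2) = 1987.1 / 71.75 = 27.69 kPa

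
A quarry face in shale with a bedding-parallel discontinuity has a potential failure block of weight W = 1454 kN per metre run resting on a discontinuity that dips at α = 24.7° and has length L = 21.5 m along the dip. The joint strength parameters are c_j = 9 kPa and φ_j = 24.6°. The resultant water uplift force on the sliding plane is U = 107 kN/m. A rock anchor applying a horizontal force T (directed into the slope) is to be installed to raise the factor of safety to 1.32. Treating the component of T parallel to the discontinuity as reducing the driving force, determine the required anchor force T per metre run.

T = 38 kN/m

Resolving forces along and normal to the sliding plane, with the horizontal anchor force T adding T·sinα to the effective normal force and T·cosα acting up the plane against the driving force:
FS = [c_jL + (W cosα − U + T sinα) tanφ_j] / [W sinα − T cosα]
Without the anchor: N' = 1214.0 kN/m, driving T_d = 607.6 kN/m, resisting R = 9·21.5 + 1214.0·tan24.6° = 749.3 kN/m, FS = 1.23.
Setting FS = 1.32 and solving for T:
1.32·(607.6 − T cos24.7°) = 749.3 + T sin24.7°·tan24.6°
T·(sin24.7°·tan24.6° + 1.32·cos24.7°) = 1.32·607.6 − 749.3
T·(0.4179·0.4578 + 1.32·0.9085) = 802.0 − 749.3 = 52.7
T·1.3905 = 52.7
T = 37.9 kN/m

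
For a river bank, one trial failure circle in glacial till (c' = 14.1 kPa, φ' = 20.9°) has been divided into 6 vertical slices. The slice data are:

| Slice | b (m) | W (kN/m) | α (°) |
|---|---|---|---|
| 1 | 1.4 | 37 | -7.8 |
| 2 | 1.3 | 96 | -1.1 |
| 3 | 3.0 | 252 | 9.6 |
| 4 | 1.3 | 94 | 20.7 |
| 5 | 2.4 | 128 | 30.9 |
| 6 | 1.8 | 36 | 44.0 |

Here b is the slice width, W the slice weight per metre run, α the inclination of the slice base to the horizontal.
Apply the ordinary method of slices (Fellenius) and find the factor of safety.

Ordinary method of slices: FS = Σ[c'·Δl_i + (W_i cosα_i)·tanφ'] / Σ W_i sinα_i, with Δl_i = b_i / cosα_i.
Slice 1: Δl = 1.4/cos(-7.8°) = 1.413 m; N'_1 = 37·cos(-7.8°) = 36.7; c'Δl = 19.92; W sinα = -5.0
Slice 2: Δl = 1.3/cos(-1.1°) = 1.300 m; N'_2 = 96·cos(-1.1°) = 96.0; c'Δl = 18.33; W sinα = -1.8
Slice 3: Δl = 3.0/cos9.6° = 3.043 m; N'_3 = 252·cos9.6° = 248.5; c'Δl = 42.90; W sinα = 42.0
Slice 4: Δl = 1.3/cos20.7° = 1.390 m; N'_4 = 94·cos20.7° = 87.9; c'Δl = 19.59; W sinα = 33.2
Slice 5: Δl = 2.4/cos30.9° = 2.797 m; N'_5 = 128·cos30.9° = 109.8; c'Δl = 39.44; W sinα = 65.7
Slice 6: Δl = 1.8/cos44.0° = 2.502 m; N'_6 = 36·cos44.0° = 25.9; c'Δl = 35.28; W sinα = 25.0
Σc'Δl = 175.5 kN/m; ΣN' = 604.8 kN/m; ΣW sinα = 159.1 kN/m
Resisting = 175.5 + 604.8·tan20.9° = 175.5 + 230.9 = 406.4 kN/m
FS = 406.4 / 159.1 = 2.554

FS = 2.55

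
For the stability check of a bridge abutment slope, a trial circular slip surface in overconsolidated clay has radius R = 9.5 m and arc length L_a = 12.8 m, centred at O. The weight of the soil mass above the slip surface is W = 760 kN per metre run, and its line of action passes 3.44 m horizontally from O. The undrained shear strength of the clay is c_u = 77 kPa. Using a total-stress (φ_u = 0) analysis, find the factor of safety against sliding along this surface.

Taking moments about the centre O, the resisting moment is provided by the undrained shear strength acting along the arc:
M_R = c_u·L_a·R = 77·12.80·9.5 = 9363.2 kN·m/m
M_D = W·d = 760·3.44 = 2614.4 kN·m/m
FS = M_R / M_D = 9363.2 / 2614.4 = 3.581

FS = 3.58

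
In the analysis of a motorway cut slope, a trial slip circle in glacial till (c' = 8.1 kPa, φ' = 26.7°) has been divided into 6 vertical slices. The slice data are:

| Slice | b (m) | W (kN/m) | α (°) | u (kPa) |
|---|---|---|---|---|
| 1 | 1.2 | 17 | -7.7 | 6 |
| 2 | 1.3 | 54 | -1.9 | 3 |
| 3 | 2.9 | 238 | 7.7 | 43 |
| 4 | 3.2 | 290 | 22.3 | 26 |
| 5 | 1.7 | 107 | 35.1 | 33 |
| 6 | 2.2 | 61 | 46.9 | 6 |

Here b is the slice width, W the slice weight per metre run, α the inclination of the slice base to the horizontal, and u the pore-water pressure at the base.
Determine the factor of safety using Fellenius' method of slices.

FS = 1.27

Ordinary method of slices: FS = Σ[c'·Δl_i + (W_i cosα_i − u_i·Δl_i)·tanφ'] / Σ W_i sinα_i, with Δl_i = b_i / cosα_i.
Slice 1: Δl = 1.2/cos(-7.7°) = 1.211 m; N'_1 = 17·cos(-7.7°) − 6·1.211 = 9.6; c'Δl = 9.81; W sinα = -2.3
Slice 2: Δl = 1.3/cos(-1.9°) = 1.301 m; N'_2 = 54·cos(-1.9°) − 3·1.301 = 50.1; c'Δl = 10.54; W sinα = -1.8
Slice 3: Δl = 2.9/cos7.7° = 2.926 m; N'_3 = 238·cos7.7° − 43·2.926 = 110.0; c'Δl = 23.70; W sinα = 31.9
Slice 4: Δl = 3.2/cos22.3° = 3.459 m; N'_4 = 290·cos22.3° − 26·3.459 = 178.4; c'Δl = 28.02; W sinα = 110.0
Slice 5: Δl = 1.7/cos35.1° = 2.078 m; N'_5 = 107·cos35.1° − 33·2.078 = 19.0; c'Δl = 16.83; W sinα = 61.5
Slice 6: Δl = 2.2/cos46.9° = 3.220 m; N'_6 = 61·cos46.9° − 6·3.220 = 22.4; c'Δl = 26.08; W sinα = 44.5
Σc'Δl = 115.0 kN/m; ΣN' = 389.4 kN/m; ΣW sinα = 243.9 kN/m
Resisting = 115.0 + 389.4·tan26.7° = 115.0 + 195.8 = 310.8 kN/m
FS = 310.8 / 243.9 = 1.274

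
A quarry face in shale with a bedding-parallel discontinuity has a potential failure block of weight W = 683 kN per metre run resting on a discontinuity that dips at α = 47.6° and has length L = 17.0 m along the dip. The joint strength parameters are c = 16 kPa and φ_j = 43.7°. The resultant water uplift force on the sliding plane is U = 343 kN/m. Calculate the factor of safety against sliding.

FS = 0.76

Resolving the block weight along and normal to the plane and applying the Mohr–Coulomb strength on the joint:
N' = W cosα − U = 683·cos47.6° − 343 = 117.5 kN/m
Driving force T = W sinα = 683·sin47.6° = 504.4 kN/m
Resisting force R = c·L + N'·tanφ_j = 16·17.0 + 117.5·tan43.7° = 272.0 + 112.3 = 384.3 kN/m
FS = R / T = 384.3 / 504.4 = 0.762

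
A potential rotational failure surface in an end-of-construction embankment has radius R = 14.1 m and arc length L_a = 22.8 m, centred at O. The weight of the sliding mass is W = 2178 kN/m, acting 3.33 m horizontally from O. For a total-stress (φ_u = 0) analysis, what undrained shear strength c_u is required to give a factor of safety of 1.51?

c_u = 34.1 kPa

FS = c_u·L_a·R / (W·d), so c_u = FS·W·d / (L_a·R).
c_u = 1.51·2178·3.33 / (22.80·14.1) = 10951.6 / 321.48 = 34.07 kPa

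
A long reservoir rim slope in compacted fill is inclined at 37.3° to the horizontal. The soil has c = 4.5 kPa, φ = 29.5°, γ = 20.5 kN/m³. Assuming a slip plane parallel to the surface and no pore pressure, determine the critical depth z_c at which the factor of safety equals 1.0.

Setting FS = 1.00 in FS = [c + γz cos²β tanφ] / [γz sinβ cosβ] and solving for z:
z = c / [γ cosβ (FS·sinβ − cosβ·tanφ)]
  = 4.5 / [20.5·cos37.3°·(1.00·sin37.3° − cos37.3°·tan29.5°)]
  = 4.5 / [20.5·0.7955·(1.00·0.6060 − 0.7955·0.5658)]
  = 4.5 / 2.5428 = 1.770 m

z_c = 1.77 m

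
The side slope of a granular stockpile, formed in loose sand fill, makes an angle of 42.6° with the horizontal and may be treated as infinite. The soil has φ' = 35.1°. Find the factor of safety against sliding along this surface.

For a dry cohesionless infinite slope the factor of safety is FS = tanφ' / tanβ.
FS = tan35.1° / tan42.6° = 0.7028 / 0.9195 = 0.764

FS = 0.76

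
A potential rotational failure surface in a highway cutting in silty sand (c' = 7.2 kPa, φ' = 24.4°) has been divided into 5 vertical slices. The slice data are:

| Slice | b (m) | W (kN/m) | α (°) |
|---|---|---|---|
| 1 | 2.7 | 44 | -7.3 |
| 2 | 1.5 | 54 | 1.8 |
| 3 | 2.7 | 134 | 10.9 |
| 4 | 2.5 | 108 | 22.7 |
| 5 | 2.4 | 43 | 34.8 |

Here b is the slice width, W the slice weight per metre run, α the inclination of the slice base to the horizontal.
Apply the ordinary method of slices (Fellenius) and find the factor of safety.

Ordinary method of slices: FS = Σ[c'·Δl_i + (W_i cosα_i)·tanφ'] / Σ W_i sinα_i, with Δl_i = b_i / cosα_i.
Slice 1: Δl = 2.7/cos(-7.3°) = 2.722 m; N'_1 = 44·cos(-7.3°) = 43.6; c'Δl = 19.60; W sinα = -5.6
Slice 2: Δl = 1.5/cos1.8° = 1.501 m; N'_2 = 54·cos1.8° = 54.0; c'Δl = 10.81; W sinα = 1.7
Slice 3: Δl = 2.7/cos10.9° = 2.750 m; N'_3 = 134·cos10.9° = 131.6; c'Δl = 19.80; W sinα = 25.3
Slice 4: Δl = 2.5/cos22.7° = 2.710 m; N'_4 = 108·cos22.7° = 99.6; c'Δl = 19.51; W sinα = 41.7
Slice 5: Δl = 2.4/cos34.8° = 2.923 m; N'_5 = 43·cos34.8° = 35.3; c'Δl = 21.04; W sinα = 24.5
Σc'Δl = 90.8 kN/m; ΣN' = 364.1 kN/m; ΣW sinα = 87.7 kN/m
Resisting = 90.8 + 364.1·tan24.4° = 90.8 + 165.2 = 255.9 kN/m
FS = 255.9 / 87.7 = 2.920

FS = 2.92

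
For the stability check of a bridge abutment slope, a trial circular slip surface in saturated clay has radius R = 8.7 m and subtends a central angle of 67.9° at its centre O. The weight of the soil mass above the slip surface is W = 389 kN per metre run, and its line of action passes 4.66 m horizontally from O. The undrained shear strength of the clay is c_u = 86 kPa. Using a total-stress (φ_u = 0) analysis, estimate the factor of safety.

FS = 4.26

Taking moments about the centre O, the resisting moment is provided by the undrained shear strength acting along the arc:
Arc length L_a = R·θ = 8.7·(67.9°·π/180) = 8.7·1.1851 = 10.31 m
M_R = c_u·L_a·R = 86·10.31·8.7 = 7714.1 kN·m/m
M_D = W·d = 389·4.66 = 1812.7 kN·m/m
FS = M_R / M_D = 7714.1 / 1812.7 = 4.255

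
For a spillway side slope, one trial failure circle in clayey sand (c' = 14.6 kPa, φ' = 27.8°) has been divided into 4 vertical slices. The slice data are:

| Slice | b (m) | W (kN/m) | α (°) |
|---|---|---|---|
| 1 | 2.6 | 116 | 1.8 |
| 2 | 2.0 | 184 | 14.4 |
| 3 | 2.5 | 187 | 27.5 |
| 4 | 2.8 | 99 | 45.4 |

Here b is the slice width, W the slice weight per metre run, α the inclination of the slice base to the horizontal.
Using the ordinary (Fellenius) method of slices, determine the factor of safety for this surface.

Ordinary method of slices: FS = Σ[c'·Δl_i + (W_i cosα_i)·tanφ'] / Σ W_i sinα_i, with Δl_i = b_i / cosα_i.
Slice 1: Δl = 2.6/cos1.8° = 2.601 m; N'_1 = 116·cos1.8° = 115.9; c'Δl = 37.98; W sinα = 3.6
Slice 2: Δl = 2.0/cos14.4° = 2.065 m; N'_2 = 184·cos14.4° = 178.2; c'Δl = 30.15; W sinα = 45.8
Slice 3: Δl = 2.5/cos27.5° = 2.818 m; N'_3 = 187·cos27.5° = 165.9; c'Δl = 41.15; W sinα = 86.3
Slice 4: Δl = 2.8/cos45.4° = 3.988 m; N'_4 = 99·cos45.4° = 69.5; c'Δl = 58.22; W sinα = 70.5
Σc'Δl = 167.5 kN/m; ΣN' = 529.5 kN/m; ΣW sinα = 206.2 kN/m
Resisting = 167.5 + 529.5·tan27.8° = 167.5 + 279.2 = 446.7 kN/m
FS = 446.7 / 206.2 = 2.166

FS = 2.17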